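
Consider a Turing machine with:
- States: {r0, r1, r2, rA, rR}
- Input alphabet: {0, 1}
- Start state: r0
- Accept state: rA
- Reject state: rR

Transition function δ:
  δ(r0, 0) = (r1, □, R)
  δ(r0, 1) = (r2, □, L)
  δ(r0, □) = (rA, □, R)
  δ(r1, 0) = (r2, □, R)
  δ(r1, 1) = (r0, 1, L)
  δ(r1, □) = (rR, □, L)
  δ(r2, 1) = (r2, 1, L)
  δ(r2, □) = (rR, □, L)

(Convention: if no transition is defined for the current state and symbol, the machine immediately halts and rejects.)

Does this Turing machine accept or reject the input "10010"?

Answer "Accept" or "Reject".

Execution trace:
Initial: [r0]10010
Step 1: δ(r0, 1) = (r2, □, L) → [r2]□□0010
Step 2: δ(r2, □) = (rR, □, L) → [rR]□□□0010

The machine reaches the reject state rR and halts.

Answer: Reject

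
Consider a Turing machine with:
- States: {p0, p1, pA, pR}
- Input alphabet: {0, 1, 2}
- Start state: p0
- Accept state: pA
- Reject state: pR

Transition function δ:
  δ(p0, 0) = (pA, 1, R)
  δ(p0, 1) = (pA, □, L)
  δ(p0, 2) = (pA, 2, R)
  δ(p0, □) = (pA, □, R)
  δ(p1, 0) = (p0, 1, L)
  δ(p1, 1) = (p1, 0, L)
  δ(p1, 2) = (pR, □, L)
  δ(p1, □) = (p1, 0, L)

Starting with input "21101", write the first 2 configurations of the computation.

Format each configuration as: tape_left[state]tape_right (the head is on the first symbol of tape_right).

Transitions applied:
Step 1: δ(p0, 2) = (pA, 2, R)

The first 2 configurations are:
[p0]21101 ⊢ 2[pA]1101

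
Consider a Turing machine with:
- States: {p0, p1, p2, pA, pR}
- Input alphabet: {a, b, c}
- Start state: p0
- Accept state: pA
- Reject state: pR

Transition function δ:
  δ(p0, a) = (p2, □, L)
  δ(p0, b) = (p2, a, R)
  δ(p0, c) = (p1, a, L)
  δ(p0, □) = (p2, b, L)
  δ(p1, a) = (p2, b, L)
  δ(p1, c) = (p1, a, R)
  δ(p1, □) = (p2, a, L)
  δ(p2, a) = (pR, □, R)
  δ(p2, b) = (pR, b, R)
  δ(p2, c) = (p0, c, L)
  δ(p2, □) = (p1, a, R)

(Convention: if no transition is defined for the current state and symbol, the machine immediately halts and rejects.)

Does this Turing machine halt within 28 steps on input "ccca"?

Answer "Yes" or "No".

Execution trace:
Initial: [p0]ccca
Step 1: δ(p0, c) = (p1, a, L) → [p1]□acca
Step 2: δ(p1, □) = (p2, a, L) → [p2]□aacca
Step 3: δ(p2, □) = (p1, a, R) → a[p1]aacca
Step 4: δ(p1, a) = (p2, b, L) → [p2]abacca
Step 5: δ(p2, a) = (pR, □, R) → □[pR]bacca

The machine reaches the reject state pR and halts.
The machine halted after 5 steps (within the 28-step bound).

Answer: Yes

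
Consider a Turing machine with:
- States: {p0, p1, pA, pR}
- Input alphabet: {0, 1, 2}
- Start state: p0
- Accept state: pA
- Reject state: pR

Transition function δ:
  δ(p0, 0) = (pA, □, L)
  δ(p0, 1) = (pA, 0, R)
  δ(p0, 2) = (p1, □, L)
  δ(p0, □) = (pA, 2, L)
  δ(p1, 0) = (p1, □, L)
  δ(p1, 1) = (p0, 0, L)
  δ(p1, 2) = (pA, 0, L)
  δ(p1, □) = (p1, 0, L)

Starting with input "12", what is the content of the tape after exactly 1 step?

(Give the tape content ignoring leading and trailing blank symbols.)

Execution trace:
Initial: [p0]12
Step 1: δ(p0, 1) = (pA, 0, R) → 0[pA]2

The machine reaches the accept state pA and halts.

After 1 step, the tape (ignoring leading/trailing blanks) is: 02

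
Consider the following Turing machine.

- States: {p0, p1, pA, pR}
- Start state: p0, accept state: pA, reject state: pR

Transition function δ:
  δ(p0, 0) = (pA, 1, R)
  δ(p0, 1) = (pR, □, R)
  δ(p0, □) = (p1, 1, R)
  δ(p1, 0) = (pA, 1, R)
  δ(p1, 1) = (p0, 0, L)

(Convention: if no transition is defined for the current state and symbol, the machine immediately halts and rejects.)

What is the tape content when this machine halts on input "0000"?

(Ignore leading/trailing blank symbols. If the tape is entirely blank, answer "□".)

Execution trace:
Initial: [p0]0000
Step 1: δ(p0, 0) = (pA, 1, R) → 1[pA]000

The machine reaches the accept state pA and halts.

Final tape (ignoring leading/trailing blanks): 1000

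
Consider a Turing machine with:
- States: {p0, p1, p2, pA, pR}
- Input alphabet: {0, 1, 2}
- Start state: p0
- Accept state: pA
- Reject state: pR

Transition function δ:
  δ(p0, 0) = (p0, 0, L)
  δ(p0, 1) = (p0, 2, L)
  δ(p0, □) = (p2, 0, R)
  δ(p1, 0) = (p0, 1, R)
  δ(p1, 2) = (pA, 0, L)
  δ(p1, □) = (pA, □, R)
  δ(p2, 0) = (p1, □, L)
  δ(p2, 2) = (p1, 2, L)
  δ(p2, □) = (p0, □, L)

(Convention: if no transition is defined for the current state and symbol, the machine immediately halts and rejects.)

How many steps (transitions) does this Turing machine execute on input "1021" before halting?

Execution trace:
Initial: [p0]1021
Step 1: δ(p0, 1) = (p0, 2, L) → [p0]□2021
Step 2: δ(p0, □) = (p2, 0, R) → 0[p2]2021
Step 3: δ(p2, 2) = (p1, 2, L) → [p1]02021
Step 4: δ(p1, 0) = (p0, 1, R) → 1[p0]2021

No transition is defined for δ(p0, 2). By convention the machine halts and rejects.

The machine executed 4 steps before halting.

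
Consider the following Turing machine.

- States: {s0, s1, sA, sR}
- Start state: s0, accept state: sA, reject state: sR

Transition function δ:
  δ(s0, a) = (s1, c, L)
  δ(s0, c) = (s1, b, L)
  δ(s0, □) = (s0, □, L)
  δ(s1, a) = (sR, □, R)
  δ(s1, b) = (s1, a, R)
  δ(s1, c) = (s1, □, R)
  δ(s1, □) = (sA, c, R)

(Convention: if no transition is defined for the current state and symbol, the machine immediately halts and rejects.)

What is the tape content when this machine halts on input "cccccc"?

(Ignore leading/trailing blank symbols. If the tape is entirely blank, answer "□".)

Execution trace:
Initial: [s0]cccccc
Step 1: δ(s0, c) = (s1, b, L) → [s1]□bccccc
Step 2: δ(s1, □) = (sA, c, R) → c[sA]bccccc

The machine reaches the accept state sA and halts.

Final tape (ignoring leading/trailing blanks): cbccccc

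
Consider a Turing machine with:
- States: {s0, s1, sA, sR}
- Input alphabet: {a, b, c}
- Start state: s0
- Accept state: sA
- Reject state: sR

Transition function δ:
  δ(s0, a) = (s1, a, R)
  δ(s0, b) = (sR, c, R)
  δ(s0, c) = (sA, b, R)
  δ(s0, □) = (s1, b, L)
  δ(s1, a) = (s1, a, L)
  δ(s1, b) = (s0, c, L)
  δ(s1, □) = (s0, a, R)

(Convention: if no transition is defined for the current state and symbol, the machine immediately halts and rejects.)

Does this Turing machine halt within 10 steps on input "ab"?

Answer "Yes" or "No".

Execution trace:
Initial: [s0]ab
Step 1: δ(s0, a) = (s1, a, R) → a[s1]b
Step 2: δ(s1, b) = (s0, c, L) → [s0]ac
Step 3: δ(s0, a) = (s1, a, R) → a[s1]c

No transition is defined for δ(s1, c). By convention the machine halts and rejects.
The machine halted after 3 steps (within the 10-step bound).

Answer: Yes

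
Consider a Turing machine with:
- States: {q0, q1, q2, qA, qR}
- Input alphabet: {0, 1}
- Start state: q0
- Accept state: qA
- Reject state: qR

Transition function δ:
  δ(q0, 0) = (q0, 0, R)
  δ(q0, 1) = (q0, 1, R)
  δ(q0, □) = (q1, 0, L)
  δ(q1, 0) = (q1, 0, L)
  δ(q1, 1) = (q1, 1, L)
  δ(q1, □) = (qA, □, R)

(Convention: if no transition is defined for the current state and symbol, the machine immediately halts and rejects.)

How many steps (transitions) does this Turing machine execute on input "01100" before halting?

Execution trace:
Initial: [q0]01100
Step 1: δ(q0, 0) = (q0, 0, R) → 0[q0]1100
Step 2: δ(q0, 1) = (q0, 1, R) → 01[q0]100
Step 3: δ(q0, 1) = (q0, 1, R) → 011[q0]00
Step 4: δ(q0, 0) = (q0, 0, R) → 0110[q0]0
Step 5: δ(q0, 0) = (q0, 0, R) → 01100[q0]□
Step 6: δ(q0, □) = (q1, 0, L) → 0110[q1]00
Step 7: δ(q1, 0) = (q1, 0, L) → 011[q1]000
Step 8: δ(q1, 0) = (q1, 0, L) → 01[q1]1000
Step 9: δ(q1, 1) = (q1, 1, L) → 0[q1]11000
Step 10: δ(q1, 1) = (q1, 1, L) → [q1]011000
Step 11: δ(q1, 0) = (q1, 0, L) → [q1]□011000
Step 12: δ(q1, □) = (qA, □, R) → □[qA]011000

The machine reaches the accept state qA and halts.

The machine executed 12 steps before halting.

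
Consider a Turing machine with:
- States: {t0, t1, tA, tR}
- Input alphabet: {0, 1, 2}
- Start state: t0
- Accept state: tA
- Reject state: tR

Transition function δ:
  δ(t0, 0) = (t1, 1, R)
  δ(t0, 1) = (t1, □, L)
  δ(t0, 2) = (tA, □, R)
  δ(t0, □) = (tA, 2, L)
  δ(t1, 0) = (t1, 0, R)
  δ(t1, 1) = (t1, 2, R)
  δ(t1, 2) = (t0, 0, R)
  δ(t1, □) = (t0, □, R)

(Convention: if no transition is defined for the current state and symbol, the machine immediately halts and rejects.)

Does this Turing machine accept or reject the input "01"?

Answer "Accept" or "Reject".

Execution trace:
Initial: [t0]01
Step 1: δ(t0, 0) = (t1, 1, R) → 1[t1]1
Step 2: δ(t1, 1) = (t1, 2, R) → 12[t1]□
Step 3: δ(t1, □) = (t0, □, R) → 12□[t0]□
Step 4: δ(t0, □) = (tA, 2, L) → 12[tA]□2

The machine reaches the accept state tA and halts.

Answer: Accept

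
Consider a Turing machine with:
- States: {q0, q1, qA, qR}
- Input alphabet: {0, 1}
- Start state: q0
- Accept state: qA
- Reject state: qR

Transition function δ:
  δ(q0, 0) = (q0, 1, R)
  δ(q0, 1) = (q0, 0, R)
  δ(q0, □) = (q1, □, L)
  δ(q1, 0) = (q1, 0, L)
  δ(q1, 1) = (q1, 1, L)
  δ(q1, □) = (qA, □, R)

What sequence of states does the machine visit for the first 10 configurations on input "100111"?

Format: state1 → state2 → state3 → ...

Execution trace:
Initial: [q0]100111
Step 1: δ(q0, 1) = (q0, 0, R) → 0[q0]00111
Step 2: δ(q0, 0) = (q0, 1, R) → 01[q0]0111
Step 3: δ(q0, 0) = (q0, 1, R) → 011[q0]111
Step 4: δ(q0, 1) = (q0, 0, R) → 0110[q0]11
Step 5: δ(q0, 1) = (q0, 0, R) → 01100[q0]1
Step 6: δ(q0, 1) = (q0, 0, R) → 011000[q0]□
Step 7: δ(q0, □) = (q1, □, L) → 01100[q1]0□
Step 8: δ(q1, 0) = (q1, 0, L) → 0110[q1]00□
Step 9: δ(q1, 0) = (q1, 0, L) → 011[q1]000□

State sequence: q0 → q0 → q0 → q0 → q0 → q0 → q0 → q1 → q1 → q1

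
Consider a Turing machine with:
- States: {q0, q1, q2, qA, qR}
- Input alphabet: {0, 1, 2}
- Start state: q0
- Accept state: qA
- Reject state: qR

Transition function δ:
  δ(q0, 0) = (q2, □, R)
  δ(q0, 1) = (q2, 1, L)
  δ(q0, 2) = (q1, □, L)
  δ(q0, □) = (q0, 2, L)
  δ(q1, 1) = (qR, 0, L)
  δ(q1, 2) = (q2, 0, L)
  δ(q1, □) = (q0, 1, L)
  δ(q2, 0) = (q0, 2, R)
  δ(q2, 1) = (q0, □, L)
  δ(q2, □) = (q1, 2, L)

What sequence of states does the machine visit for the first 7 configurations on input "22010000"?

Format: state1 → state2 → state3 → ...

Execution trace:
Initial: [q0]22010000
Step 1: δ(q0, 2) = (q1, □, L) → [q1]□□2010000
Step 2: δ(q1, □) = (q0, 1, L) → [q0]□1□2010000
Step 3: δ(q0, □) = (q0, 2, L) → [q0]□21□2010000
Step 4: δ(q0, □) = (q0, 2, L) → [q0]□221□2010000
Step 5: δ(q0, □) = (q0, 2, L) → [q0]□2221□2010000
Step 6: δ(q0, □) = (q0, 2, L) → [q0]□22221□2010000

State sequence: q0 → q1 → q0 → q0 → q0 → q0 → q0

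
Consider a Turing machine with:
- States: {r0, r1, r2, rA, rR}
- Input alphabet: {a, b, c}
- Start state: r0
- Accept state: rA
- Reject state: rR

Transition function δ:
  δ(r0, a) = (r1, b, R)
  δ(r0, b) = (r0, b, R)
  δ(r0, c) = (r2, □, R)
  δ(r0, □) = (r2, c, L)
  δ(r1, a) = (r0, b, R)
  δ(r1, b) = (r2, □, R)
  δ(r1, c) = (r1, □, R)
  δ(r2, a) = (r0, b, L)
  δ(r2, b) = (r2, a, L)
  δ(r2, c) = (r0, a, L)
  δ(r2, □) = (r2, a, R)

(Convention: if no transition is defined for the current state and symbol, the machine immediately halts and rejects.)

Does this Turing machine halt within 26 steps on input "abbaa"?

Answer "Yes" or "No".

Execution trace:
Initial: [r0]abbaa
Step 1: δ(r0, a) = (r1, b, R) → b[r1]bbaa
Step 2: δ(r1, b) = (r2, □, R) → b□[r2]baa
Step 3: δ(r2, b) = (r2, a, L) → b[r2]□aaa
Step 4: δ(r2, □) = (r2, a, R) → ba[r2]aaa
Step 5: δ(r2, a) = (r0, b, L) → b[r0]abaa
Step 6: δ(r0, a) = (r1, b, R) → bb[r1]baa
Step 7: δ(r1, b) = (r2, □, R) → bb□[r2]aa
Step 8: δ(r2, a) = (r0, b, L) → bb[r0]□ba
Step 9: δ(r0, □) = (r2, c, L) → b[r2]bcba
Step 10: δ(r2, b) = (r2, a, L) → [r2]bacba
Step 11: δ(r2, b) = (r2, a, L) → [r2]□aacba
Step 12: δ(r2, □) = (r2, a, R) → a[r2]aacba
Step 13: δ(r2, a) = (r0, b, L) → [r0]abacba
Step 14: δ(r0, a) = (r1, b, R) → b[r1]bacba
Step 15: δ(r1, b) = (r2, □, R) → b□[r2]acba
Step 16: δ(r2, a) = (r0, b, L) → b[r0]□bcba
Step 17: δ(r0, □) = (r2, c, L) → [r2]bcbcba
Step 18: δ(r2, b) = (r2, a, L) → [r2]□acbcba
Step 19: δ(r2, □) = (r2, a, R) → a[r2]acbcba
Step 20: δ(r2, a) = (r0, b, L) → [r0]abcbcba
Step 21: δ(r0, a) = (r1, b, R) → b[r1]bcbcba
Step 22: δ(r1, b) = (r2, □, R) → b□[r2]cbcba
Step 23: δ(r2, c) = (r0, a, L) → b[r0]□abcba
Step 24: δ(r0, □) = (r2, c, L) → [r2]bcabcba
Step 25: δ(r2, b) = (r2, a, L) → [r2]□acabcba
Step 26: δ(r2, □) = (r2, a, R) → a[r2]acabcba

The machine has not reached a halting state after 26 steps.
The machine did not halt within the 26-step bound.

Answer: No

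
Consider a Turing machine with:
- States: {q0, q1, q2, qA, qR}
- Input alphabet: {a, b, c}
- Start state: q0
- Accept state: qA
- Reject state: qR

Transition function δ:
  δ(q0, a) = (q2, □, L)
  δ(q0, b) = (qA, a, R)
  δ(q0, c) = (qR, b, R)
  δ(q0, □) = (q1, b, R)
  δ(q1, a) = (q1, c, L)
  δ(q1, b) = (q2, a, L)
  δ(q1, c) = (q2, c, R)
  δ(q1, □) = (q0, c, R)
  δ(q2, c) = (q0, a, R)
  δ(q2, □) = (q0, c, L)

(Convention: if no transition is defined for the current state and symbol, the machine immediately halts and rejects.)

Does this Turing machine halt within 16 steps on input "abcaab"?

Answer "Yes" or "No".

Execution trace:
Initial: [q0]abcaab
Step 1: δ(q0, a) = (q2, □, L) → [q2]□□bcaab
Step 2: δ(q2, □) = (q0, c, L) → [q0]□c□bcaab
Step 3: δ(q0, □) = (q1, b, R) → b[q1]c□bcaab
Step 4: δ(q1, c) = (q2, c, R) → bc[q2]□bcaab
Step 5: δ(q2, □) = (q0, c, L) → b[q0]ccbcaab
Step 6: δ(q0, c) = (qR, b, R) → bb[qR]cbcaab

The machine reaches the reject state qR and halts.
The machine halted after 6 steps (within the 16-step bound).

Answer: Yes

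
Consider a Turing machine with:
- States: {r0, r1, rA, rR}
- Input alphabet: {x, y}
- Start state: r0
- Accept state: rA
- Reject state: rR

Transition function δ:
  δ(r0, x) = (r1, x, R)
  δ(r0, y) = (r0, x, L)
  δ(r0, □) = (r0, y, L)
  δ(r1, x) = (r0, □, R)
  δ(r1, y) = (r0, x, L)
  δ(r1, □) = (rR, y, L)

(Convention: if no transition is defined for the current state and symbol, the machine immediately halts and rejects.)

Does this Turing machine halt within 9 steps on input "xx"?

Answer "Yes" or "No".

Execution trace:
Initial: [r0]xx
Step 1: δ(r0, x) = (r1, x, R) → x[r1]x
Step 2: δ(r1, x) = (r0, □, R) → x□[r0]□
Step 3: δ(r0, □) = (r0, y, L) → x[r0]□y
Step 4: δ(r0, □) = (r0, y, L) → [r0]xyy
Step 5: δ(r0, x) = (r1, x, R) → x[r1]yy
Step 6: δ(r1, y) = (r0, x, L) → [r0]xxy
Step 7: δ(r0, x) = (r1, x, R) → x[r1]xy
Step 8: δ(r1, x) = (r0, □, R) → x□[r0]y
Step 9: δ(r0, y) = (r0, x, L) → x[r0]□x

The machine has not reached a halting state after 9 steps.
The machine did not halt within the 9-step bound.

Answer: No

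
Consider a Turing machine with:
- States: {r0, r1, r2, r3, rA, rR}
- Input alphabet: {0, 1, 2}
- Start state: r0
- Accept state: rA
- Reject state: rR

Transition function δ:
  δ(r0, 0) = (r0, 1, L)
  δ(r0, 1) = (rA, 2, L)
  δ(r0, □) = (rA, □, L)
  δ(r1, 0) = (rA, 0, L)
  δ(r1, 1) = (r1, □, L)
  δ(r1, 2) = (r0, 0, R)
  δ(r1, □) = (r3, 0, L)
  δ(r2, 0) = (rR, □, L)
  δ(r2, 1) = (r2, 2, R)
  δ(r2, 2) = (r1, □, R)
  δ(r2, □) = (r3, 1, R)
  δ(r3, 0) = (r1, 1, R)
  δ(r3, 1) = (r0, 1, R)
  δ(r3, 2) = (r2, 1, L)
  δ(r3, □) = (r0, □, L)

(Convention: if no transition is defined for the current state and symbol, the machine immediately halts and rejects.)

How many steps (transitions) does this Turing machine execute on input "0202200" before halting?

Execution trace:
Initial: [r0]0202200
Step 1: δ(r0, 0) = (r0, 1, L) → [r0]□1202200
Step 2: δ(r0, □) = (rA, □, L) → [rA]□□1202200

The machine reaches the accept state rA and halts.

The machine executed 2 steps before halting.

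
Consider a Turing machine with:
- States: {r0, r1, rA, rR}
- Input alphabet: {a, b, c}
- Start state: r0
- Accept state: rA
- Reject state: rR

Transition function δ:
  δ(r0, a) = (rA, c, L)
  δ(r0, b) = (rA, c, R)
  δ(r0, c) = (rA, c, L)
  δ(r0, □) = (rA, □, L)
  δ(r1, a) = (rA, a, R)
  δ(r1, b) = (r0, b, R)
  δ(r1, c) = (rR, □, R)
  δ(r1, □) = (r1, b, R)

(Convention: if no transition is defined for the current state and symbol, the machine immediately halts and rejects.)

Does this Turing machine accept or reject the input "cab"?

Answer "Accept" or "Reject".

Execution trace:
Initial: [r0]cab
Step 1: δ(r0, c) = (rA, c, L) → [rA]□cab

The machine reaches the accept state rA and halts.

Answer: Accept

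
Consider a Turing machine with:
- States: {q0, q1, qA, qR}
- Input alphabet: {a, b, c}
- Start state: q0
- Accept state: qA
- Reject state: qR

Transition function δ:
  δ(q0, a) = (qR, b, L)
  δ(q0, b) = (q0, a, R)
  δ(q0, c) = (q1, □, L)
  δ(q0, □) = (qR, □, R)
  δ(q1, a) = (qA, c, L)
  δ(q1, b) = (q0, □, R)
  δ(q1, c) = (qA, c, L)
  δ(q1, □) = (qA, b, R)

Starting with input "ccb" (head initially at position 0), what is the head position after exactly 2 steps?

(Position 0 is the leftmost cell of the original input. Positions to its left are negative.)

Execution trace (head position shown):
Step 0: [q0]ccb  (head at position 0)
Step 1: move left → [q1]□□cb  (head at position -1)
Step 2: move right → b[qA]□cb  (head at position 0)

After 2 steps, the head is at position 0.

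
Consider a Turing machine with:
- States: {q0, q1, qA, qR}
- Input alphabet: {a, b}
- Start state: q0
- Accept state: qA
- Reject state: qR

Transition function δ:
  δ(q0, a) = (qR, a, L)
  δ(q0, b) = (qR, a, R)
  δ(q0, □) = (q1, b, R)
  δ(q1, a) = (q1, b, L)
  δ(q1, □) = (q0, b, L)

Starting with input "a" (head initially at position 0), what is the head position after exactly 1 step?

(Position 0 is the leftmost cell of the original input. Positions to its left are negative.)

Execution trace (head position shown):
Step 0: [q0]a  (head at position 0)
Step 1: move left → [qR]□a  (head at position -1)

After 1 step, the head is at position -1.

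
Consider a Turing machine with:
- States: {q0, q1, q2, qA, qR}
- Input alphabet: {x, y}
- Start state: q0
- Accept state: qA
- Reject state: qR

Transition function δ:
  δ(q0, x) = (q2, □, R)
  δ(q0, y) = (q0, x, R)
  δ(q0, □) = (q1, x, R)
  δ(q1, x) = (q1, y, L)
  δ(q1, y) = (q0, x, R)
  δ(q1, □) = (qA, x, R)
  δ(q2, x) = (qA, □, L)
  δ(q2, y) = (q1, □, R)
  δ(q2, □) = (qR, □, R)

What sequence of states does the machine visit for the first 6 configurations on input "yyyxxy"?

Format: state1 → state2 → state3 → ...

Execution trace:
Initial: [q0]yyyxxy
Step 1: δ(q0, y) = (q0, x, R) → x[q0]yyxxy
Step 2: δ(q0, y) = (q0, x, R) → xx[q0]yxxy
Step 3: δ(q0, y) = (q0, x, R) → xxx[q0]xxy
Step 4: δ(q0, x) = (q2, □, R) → xxx□[q2]xy
Step 5: δ(q2, x) = (qA, □, L) → xxx[qA]□□y

The machine reaches the accept state qA and halts.

State sequence: q0 → q0 → q0 → q0 → q2 → qA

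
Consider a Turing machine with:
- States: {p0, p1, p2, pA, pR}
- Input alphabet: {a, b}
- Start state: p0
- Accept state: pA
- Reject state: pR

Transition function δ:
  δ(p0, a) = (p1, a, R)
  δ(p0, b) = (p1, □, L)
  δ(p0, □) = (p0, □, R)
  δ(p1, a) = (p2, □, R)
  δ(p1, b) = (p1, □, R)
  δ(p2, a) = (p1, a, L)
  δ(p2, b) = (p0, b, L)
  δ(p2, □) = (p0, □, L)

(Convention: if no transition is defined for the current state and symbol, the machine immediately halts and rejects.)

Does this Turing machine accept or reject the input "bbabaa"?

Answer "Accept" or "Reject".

Execution trace:
Initial: [p0]bbabaa
Step 1: δ(p0, b) = (p1, □, L) → [p1]□□babaa

No transition is defined for δ(p1, □). By convention the machine halts and rejects.

Answer: Reject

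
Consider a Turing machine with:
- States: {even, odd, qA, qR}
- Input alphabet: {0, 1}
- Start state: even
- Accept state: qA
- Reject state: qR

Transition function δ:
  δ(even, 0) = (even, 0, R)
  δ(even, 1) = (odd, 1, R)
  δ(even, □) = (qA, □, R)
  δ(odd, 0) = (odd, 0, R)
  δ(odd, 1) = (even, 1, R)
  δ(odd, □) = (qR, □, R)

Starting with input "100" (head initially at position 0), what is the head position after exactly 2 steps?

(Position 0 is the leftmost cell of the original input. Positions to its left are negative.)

Execution trace (head position shown):
Step 0: [even]100  (head at position 0)
Step 1: move right → 1[odd]00  (head at position 1)
Step 2: move right → 10[odd]0  (head at position 2)

After 2 steps, the head is at position 2.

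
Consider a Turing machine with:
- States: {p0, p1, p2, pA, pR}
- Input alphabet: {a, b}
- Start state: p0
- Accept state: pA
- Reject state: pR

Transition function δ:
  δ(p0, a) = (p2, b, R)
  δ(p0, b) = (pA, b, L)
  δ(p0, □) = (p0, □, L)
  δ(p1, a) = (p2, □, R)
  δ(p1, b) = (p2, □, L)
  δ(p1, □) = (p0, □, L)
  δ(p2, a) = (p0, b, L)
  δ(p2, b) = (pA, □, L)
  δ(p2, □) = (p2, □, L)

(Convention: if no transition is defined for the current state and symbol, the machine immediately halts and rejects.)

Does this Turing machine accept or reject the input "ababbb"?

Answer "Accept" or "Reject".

Execution trace:
Initial: [p0]ababbb
Step 1: δ(p0, a) = (p2, b, R) → b[p2]babbb
Step 2: δ(p2, b) = (pA, □, L) → [pA]b□abbb

The machine reaches the accept state pA and halts.

Answer: Accept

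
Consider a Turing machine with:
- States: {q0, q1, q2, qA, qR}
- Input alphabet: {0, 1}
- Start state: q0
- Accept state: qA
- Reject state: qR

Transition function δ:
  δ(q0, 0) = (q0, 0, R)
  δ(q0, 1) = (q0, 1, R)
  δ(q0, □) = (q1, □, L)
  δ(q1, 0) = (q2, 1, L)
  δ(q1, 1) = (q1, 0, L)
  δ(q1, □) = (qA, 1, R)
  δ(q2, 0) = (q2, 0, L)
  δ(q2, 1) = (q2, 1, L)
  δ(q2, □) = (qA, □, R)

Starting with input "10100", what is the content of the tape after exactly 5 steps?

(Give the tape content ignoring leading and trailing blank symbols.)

Execution trace:
Initial: [q0]10100
Step 1: δ(q0, 1) = (q0, 1, R) → 1[q0]0100
Step 2: δ(q0, 0) = (q0, 0, R) → 10[q0]100
Step 3: δ(q0, 1) = (q0, 1, R) → 101[q0]00
Step 4: δ(q0, 0) = (q0, 0, R) → 1010[q0]0
Step 5: δ(q0, 0) = (q0, 0, R) → 10100[q0]□

After 5 steps, the tape (ignoring leading/trailing blanks) is: 10100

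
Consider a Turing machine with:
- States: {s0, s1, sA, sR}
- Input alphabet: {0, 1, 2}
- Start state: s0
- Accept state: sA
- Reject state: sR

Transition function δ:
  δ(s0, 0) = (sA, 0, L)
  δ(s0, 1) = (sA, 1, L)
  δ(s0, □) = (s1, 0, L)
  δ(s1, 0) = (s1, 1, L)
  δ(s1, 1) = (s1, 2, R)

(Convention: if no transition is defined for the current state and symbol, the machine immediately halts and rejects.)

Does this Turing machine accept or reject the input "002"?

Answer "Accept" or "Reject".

Execution trace:
Initial: [s0]002
Step 1: δ(s0, 0) = (sA, 0, L) → [sA]□002

The machine reaches the accept state sA and halts.

Answer: Accept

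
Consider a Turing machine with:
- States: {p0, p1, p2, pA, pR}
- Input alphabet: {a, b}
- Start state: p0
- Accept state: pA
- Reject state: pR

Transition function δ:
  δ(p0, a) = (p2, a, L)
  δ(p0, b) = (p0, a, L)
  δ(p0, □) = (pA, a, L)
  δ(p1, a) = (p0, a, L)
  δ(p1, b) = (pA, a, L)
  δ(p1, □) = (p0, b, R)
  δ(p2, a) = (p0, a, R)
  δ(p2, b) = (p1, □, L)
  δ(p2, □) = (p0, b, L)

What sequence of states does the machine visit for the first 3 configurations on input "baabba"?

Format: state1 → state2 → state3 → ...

Execution trace:
Initial: [p0]baabba
Step 1: δ(p0, b) = (p0, a, L) → [p0]□aaabba
Step 2: δ(p0, □) = (pA, a, L) → [pA]□aaaabba

The machine reaches the accept state pA and halts.

State sequence: p0 → p0 → pA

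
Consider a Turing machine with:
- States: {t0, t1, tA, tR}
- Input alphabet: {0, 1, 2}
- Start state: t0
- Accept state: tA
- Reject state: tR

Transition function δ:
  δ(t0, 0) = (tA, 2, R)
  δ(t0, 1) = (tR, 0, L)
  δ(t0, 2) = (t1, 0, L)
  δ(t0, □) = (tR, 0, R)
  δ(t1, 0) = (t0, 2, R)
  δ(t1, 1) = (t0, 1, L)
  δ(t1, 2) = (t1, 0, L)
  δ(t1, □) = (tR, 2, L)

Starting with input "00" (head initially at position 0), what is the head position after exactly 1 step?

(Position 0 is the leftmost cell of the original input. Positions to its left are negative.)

Execution trace (head position shown):
Step 0: [t0]00  (head at position 0)
Step 1: move right → 2[tA]0  (head at position 1)

After 1 step, the head is at position 1.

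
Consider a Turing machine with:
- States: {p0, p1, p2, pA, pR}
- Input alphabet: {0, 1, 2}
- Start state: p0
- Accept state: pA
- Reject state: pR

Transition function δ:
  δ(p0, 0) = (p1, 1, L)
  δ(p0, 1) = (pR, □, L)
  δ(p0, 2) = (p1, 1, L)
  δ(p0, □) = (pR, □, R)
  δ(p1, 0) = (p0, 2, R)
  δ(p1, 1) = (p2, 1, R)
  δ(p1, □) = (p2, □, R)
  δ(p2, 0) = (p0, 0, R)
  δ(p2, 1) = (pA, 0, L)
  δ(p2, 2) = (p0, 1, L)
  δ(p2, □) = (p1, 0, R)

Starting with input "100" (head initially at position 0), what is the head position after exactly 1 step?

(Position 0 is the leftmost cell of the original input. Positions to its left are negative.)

Execution trace (head position shown):
Step 0: [p0]100  (head at position 0)
Step 1: move left → [pR]□□00  (head at position -1)

After 1 step, the head is at position -1.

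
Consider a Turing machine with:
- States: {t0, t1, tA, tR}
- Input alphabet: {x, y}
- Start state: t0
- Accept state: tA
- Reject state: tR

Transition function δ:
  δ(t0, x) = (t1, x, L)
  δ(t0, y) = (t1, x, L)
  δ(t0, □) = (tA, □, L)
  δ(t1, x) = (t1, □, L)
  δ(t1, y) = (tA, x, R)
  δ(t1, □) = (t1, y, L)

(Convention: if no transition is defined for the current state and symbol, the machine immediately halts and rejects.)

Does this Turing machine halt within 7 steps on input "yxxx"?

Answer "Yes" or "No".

Execution trace:
Initial: [t0]yxxx
Step 1: δ(t0, y) = (t1, x, L) → [t1]□xxxx
Step 2: δ(t1, □) = (t1, y, L) → [t1]□yxxxx
Step 3: δ(t1, □) = (t1, y, L) → [t1]□yyxxxx
Step 4: δ(t1, □) = (t1, y, L) → [t1]□yyyxxxx
Step 5: δ(t1, □) = (t1, y, L) → [t1]□yyyyxxxx
Step 6: δ(t1, □) = (t1, y, L) → [t1]□yyyyyxxxx
Step 7: δ(t1, □) = (t1, y, L) → [t1]□yyyyyyxxxx

The machine has not reached a halting state after 7 steps.
The machine did not halt within the 7-step bound.

Answer: No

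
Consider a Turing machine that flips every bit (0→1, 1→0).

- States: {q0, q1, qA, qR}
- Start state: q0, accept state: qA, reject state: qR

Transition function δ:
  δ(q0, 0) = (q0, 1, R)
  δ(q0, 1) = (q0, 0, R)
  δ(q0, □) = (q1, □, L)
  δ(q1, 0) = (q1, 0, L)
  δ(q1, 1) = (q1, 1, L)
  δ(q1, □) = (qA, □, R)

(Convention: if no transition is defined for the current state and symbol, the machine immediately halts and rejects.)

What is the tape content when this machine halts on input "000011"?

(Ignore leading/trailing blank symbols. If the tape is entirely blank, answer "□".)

Execution trace:
Initial: [q0]000011
Step 1: δ(q0, 0) = (q0, 1, R) → 1[q0]00011
Step 2: δ(q0, 0) = (q0, 1, R) → 11[q0]0011
Step 3: δ(q0, 0) = (q0, 1, R) → 111[q0]011
Step 4: δ(q0, 0) = (q0, 1, R) → 1111[q0]11
Step 5: δ(q0, 1) = (q0, 0, R) → 11110[q0]1
Step 6: δ(q0, 1) = (q0, 0, R) → 111100[q0]□
Step 7: δ(q0, □) = (q1, □, L) → 11110[q1]0□
Step 8: δ(q1, 0) = (q1, 0, L) → 1111[q1]00□
Step 9: δ(q1, 0) = (q1, 0, L) → 111[q1]100□
Step 10: δ(q1, 1) = (q1, 1, L) → 11[q1]1100□
Step 11: δ(q1, 1) = (q1, 1, L) → 1[q1]11100□
Step 12: δ(q1, 1) = (q1, 1, L) → [q1]111100□
Step 13: δ(q1, 1) = (q1, 1, L) → [q1]□111100□
Step 14: δ(q1, □) = (qA, □, R) → □[qA]111100□

The machine reaches the accept state qA and halts.

Final tape (ignoring leading/trailing blanks): 111100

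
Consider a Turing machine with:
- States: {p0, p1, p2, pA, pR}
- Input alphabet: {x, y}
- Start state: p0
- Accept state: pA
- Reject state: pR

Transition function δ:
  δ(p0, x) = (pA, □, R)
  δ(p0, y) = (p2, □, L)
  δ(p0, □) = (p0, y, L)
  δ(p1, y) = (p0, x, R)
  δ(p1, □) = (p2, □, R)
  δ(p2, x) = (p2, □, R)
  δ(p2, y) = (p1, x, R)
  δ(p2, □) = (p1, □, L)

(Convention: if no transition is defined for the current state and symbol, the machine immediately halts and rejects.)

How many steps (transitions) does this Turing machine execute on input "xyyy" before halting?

Execution trace:
Initial: [p0]xyyy
Step 1: δ(p0, x) = (pA, □, R) → □[pA]yyy

The machine reaches the accept state pA and halts.

The machine executed 1 step before halting.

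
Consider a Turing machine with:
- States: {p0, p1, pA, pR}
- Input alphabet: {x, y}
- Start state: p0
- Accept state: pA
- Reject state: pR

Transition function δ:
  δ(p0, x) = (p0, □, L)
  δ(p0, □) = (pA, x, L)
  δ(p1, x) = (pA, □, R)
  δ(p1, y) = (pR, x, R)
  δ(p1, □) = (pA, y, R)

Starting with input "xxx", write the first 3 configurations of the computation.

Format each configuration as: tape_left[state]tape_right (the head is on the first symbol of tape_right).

Transitions applied:
Step 1: δ(p0, x) = (p0, □, L)
Step 2: δ(p0, □) = (pA, x, L)

The first 3 configurations are:
[p0]xxx ⊢ [p0]□□xx ⊢ [pA]□x□xx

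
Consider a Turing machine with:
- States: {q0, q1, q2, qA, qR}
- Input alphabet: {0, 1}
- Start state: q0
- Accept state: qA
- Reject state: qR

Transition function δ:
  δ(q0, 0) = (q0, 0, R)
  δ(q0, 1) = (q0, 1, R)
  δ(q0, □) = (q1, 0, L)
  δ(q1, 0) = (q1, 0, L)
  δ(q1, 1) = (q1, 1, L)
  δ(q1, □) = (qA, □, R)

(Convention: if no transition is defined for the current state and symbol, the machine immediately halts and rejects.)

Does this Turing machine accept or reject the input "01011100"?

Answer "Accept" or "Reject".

Execution trace:
Initial: [q0]01011100
Step 1: δ(q0, 0) = (q0, 0, R) → 0[q0]1011100
Step 2: δ(q0, 1) = (q0, 1, R) → 01[q0]011100
Step 3: δ(q0, 0) = (q0, 0, R) → 010[q0]11100
Step 4: δ(q0, 1) = (q0, 1, R) → 0101[q0]1100
Step 5: δ(q0, 1) = (q0, 1, R) → 01011[q0]100
Step 6: δ(q0, 1) = (q0, 1, R) → 010111[q0]00
Step 7: δ(q0, 0) = (q0, 0, R) → 0101110[q0]0
Step 8: δ(q0, 0) = (q0, 0, R) → 01011100[q0]□
Step 9: δ(q0, □) = (q1, 0, L) → 0101110[q1]00
Step 10: δ(q1, 0) = (q1, 0, L) → 010111[q1]000
Step 11: δ(q1, 0) = (q1, 0, L) → 01011[q1]1000
Step 12: δ(q1, 1) = (q1, 1, L) → 0101[q1]11000
Step 13: δ(q1, 1) = (q1, 1, L) → 010[q1]111000
Step 14: δ(q1, 1) = (q1, 1, L) → 01[q1]0111000
Step 15: δ(q1, 0) = (q1, 0, L) → 0[q1]10111000
Step 16: δ(q1, 1) = (q1, 1, L) → [q1]010111000
Step 17: δ(q1, 0) = (q1, 0, L) → [q1]□010111000
Step 18: δ(q1, □) = (qA, □, R) → □[qA]010111000

The machine reaches the accept state qA and halts.

Answer: Accept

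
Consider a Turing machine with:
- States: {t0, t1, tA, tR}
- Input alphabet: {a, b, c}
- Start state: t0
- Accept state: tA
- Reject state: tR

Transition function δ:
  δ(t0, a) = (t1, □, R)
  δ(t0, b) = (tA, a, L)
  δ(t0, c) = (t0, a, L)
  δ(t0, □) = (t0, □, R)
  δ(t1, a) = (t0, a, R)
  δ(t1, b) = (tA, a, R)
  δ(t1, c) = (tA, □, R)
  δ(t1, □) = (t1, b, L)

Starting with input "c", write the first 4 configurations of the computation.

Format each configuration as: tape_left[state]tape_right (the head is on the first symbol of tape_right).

Transitions applied:
Step 1: δ(t0, c) = (t0, a, L)
Step 2: δ(t0, □) = (t0, □, R)
Step 3: δ(t0, a) = (t1, □, R)

The first 4 configurations are:
[t0]c ⊢ [t0]□a ⊢ □[t0]a ⊢ □□[t1]□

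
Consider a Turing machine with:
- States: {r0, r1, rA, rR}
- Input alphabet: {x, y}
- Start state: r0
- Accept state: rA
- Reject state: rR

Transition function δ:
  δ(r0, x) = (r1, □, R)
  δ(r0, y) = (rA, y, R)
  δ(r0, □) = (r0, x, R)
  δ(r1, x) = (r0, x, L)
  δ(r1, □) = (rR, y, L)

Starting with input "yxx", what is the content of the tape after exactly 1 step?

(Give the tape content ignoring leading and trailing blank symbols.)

Execution trace:
Initial: [r0]yxx
Step 1: δ(r0, y) = (rA, y, R) → y[rA]xx

The machine reaches the accept state rA and halts.

After 1 step, the tape (ignoring leading/trailing blanks) is: yxx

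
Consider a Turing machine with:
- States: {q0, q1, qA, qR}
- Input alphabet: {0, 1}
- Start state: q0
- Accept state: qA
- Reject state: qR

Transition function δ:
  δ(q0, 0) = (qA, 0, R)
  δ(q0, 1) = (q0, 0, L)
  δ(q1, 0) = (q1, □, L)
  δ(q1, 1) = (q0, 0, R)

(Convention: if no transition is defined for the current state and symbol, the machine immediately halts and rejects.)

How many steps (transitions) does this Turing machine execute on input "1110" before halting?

Execution trace:
Initial: [q0]1110
Step 1: δ(q0, 1) = (q0, 0, L) → [q0]□0110

No transition is defined for δ(q0, □). By convention the machine halts and rejects.

The machine executed 1 step before halting.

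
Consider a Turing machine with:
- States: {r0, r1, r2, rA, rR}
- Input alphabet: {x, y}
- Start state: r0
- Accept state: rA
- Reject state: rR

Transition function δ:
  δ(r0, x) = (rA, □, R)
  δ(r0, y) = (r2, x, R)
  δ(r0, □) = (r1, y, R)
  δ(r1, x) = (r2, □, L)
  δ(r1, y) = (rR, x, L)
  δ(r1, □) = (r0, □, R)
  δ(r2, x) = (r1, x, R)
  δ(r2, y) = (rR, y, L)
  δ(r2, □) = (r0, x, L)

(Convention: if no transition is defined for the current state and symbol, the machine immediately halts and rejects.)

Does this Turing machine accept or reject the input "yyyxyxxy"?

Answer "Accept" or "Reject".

Execution trace:
Initial: [r0]yyyxyxxy
Step 1: δ(r0, y) = (r2, x, R) → x[r2]yyxyxxy
Step 2: δ(r2, y) = (rR, y, L) → [rR]xyyxyxxy

The machine reaches the reject state rR and halts.

Answer: Reject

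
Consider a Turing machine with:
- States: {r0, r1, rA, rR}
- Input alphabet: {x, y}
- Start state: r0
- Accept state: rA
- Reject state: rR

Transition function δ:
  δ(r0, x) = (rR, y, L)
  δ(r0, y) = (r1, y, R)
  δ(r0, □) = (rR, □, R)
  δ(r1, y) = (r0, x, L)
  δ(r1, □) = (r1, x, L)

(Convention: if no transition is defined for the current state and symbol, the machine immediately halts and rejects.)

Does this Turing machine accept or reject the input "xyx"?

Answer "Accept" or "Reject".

Execution trace:
Initial: [r0]xyx
Step 1: δ(r0, x) = (rR, y, L) → [rR]□yyx

The machine reaches the reject state rR and halts.

Answer: Reject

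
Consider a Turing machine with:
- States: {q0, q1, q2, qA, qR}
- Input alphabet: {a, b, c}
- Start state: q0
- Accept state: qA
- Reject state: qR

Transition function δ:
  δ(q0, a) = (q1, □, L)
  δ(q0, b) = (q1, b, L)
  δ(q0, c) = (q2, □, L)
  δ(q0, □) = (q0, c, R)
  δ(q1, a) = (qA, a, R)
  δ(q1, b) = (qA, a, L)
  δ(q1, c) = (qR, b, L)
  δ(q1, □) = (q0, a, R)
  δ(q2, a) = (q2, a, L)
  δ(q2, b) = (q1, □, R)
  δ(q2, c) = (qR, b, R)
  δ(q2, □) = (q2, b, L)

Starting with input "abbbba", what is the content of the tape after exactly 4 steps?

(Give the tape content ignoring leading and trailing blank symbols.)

Execution trace:
Initial: [q0]abbbba
Step 1: δ(q0, a) = (q1, □, L) → [q1]□□bbbba
Step 2: δ(q1, □) = (q0, a, R) → a[q0]□bbbba
Step 3: δ(q0, □) = (q0, c, R) → ac[q0]bbbba
Step 4: δ(q0, b) = (q1, b, L) → a[q1]cbbbba

After 4 steps, the tape (ignoring leading/trailing blanks) is: acbbbba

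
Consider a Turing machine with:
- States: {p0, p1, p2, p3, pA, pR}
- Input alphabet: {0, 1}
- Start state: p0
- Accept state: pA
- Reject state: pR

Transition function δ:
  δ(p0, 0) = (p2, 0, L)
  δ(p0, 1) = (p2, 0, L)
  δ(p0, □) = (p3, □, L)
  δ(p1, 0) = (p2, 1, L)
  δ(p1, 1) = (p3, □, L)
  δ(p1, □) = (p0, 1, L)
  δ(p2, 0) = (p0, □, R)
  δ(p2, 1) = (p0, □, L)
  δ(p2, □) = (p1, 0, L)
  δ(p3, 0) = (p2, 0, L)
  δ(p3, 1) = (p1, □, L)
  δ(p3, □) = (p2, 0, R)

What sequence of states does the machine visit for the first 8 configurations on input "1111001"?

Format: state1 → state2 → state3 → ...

Execution trace:
Initial: [p0]1111001
Step 1: δ(p0, 1) = (p2, 0, L) → [p2]□0111001
Step 2: δ(p2, □) = (p1, 0, L) → [p1]□00111001
Step 3: δ(p1, □) = (p0, 1, L) → [p0]□100111001
Step 4: δ(p0, □) = (p3, □, L) → [p3]□□100111001
Step 5: δ(p3, □) = (p2, 0, R) → 0[p2]□100111001
Step 6: δ(p2, □) = (p1, 0, L) → [p1]00100111001
Step 7: δ(p1, 0) = (p2, 1, L) → [p2]□10100111001

State sequence: p0 → p2 → p1 → p0 → p3 → p2 → p1 → p2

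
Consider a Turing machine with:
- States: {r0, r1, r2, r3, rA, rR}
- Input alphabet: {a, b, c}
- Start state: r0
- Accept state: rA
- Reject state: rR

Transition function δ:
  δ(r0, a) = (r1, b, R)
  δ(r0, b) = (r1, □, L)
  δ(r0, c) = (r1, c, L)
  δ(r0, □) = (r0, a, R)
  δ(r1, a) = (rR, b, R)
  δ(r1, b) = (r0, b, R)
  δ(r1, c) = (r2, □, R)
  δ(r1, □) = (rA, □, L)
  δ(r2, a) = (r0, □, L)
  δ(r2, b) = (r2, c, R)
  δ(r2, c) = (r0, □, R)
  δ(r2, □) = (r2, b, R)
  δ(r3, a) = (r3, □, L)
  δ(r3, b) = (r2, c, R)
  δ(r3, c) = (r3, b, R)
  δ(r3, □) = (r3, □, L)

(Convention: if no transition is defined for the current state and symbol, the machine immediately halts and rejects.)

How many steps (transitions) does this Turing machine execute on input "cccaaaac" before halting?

Execution trace:
Initial: [r0]cccaaaac
Step 1: δ(r0, c) = (r1, c, L) → [r1]□cccaaaac
Step 2: δ(r1, □) = (rA, □, L) → [rA]□□cccaaaac

The machine reaches the accept state rA and halts.

The machine executed 2 steps before halting.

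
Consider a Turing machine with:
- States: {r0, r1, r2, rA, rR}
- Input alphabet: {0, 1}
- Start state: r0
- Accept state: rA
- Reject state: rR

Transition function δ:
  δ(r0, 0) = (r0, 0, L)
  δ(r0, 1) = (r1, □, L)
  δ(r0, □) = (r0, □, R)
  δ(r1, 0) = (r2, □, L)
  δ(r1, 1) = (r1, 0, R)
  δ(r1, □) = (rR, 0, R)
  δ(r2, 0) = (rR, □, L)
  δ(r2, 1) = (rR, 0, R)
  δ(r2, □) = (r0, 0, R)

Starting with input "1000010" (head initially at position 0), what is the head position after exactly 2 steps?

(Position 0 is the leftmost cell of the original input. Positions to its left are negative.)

Execution trace (head position shown):
Step 0: [r0]1000010  (head at position 0)
Step 1: move left → [r1]□□000010  (head at position -1)
Step 2: move right → 0[rR]□000010  (head at position 0)

After 2 steps, the head is at position 0.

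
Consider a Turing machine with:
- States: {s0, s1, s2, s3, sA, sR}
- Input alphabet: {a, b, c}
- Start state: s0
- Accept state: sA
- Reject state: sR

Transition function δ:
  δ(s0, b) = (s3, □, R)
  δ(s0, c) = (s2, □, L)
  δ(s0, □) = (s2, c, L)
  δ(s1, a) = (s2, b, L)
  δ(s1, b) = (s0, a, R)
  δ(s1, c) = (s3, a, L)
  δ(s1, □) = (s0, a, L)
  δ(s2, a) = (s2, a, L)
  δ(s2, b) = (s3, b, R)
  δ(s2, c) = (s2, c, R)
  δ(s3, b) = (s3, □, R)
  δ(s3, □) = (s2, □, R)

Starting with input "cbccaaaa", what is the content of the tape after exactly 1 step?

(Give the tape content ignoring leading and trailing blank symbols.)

Execution trace:
Initial: [s0]cbccaaaa
Step 1: δ(s0, c) = (s2, □, L) → [s2]□□bccaaaa

No transition is defined for δ(s2, □). By convention the machine halts and rejects.

After 1 step, the tape (ignoring leading/trailing blanks) is: bccaaaa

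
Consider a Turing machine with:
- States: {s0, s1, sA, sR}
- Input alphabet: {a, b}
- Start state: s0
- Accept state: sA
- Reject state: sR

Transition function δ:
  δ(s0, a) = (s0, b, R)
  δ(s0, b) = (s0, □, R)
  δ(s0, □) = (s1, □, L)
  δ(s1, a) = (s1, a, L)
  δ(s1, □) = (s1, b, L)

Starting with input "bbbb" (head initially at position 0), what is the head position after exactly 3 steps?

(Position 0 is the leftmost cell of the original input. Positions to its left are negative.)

Execution trace (head position shown):
Step 0: [s0]bbbb  (head at position 0)
Step 1: move right → □[s0]bbb  (head at position 1)
Step 2: move right → □□[s0]bb  (head at position 2)
Step 3: move right → □□□[s0]b  (head at position 3)

After 3 steps, the head is at position 3.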